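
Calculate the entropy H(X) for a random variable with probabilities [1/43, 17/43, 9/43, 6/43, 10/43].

H(X) = -Σ p(x) log₂ p(x)
  -1/43 × log₂(1/43) = 0.1262
  -17/43 × log₂(17/43) = 0.5293
  -9/43 × log₂(9/43) = 0.4723
  -6/43 × log₂(6/43) = 0.3965
  -10/43 × log₂(10/43) = 0.4894
H(X) = 2.0136 bits


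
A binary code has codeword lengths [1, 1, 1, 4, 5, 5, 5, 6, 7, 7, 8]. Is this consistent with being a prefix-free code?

Kraft inequality: Σ 2^(-l_i) ≤ 1 for prefix-free code
Calculating: 2^(-1) + 2^(-1) + 2^(-1) + 2^(-4) + 2^(-5) + 2^(-5) + 2^(-5) + 2^(-6) + 2^(-7) + 2^(-7) + 2^(-8)
= 0.5 + 0.5 + 0.5 + 0.0625 + 0.03125 + 0.03125 + 0.03125 + 0.015625 + 0.0078125 + 0.0078125 + 0.00390625
= 1.6914
Since 1.6914 > 1, prefix-free code does not exist


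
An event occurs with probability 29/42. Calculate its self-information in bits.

Information content I(x) = -log₂(p(x))
I = -log₂(29/42) = -log₂(0.6905)
I = 0.5343 bits


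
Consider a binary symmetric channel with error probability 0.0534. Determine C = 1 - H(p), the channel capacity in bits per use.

For BSC with error probability p:
C = 1 - H(p) where H(p) is binary entropy
H(0.0534) = -0.0534 × log₂(0.0534) - 0.9466 × log₂(0.9466)
H(p) = 0.3007
C = 1 - 0.3007 = 0.6993 bits/use


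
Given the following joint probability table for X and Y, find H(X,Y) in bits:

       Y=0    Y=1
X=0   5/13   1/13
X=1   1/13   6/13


H(X,Y) = -Σ p(x,y) log₂ p(x,y)
  p(0,0)=5/13: -0.3846 × log₂(0.3846) = 0.5302
  p(0,1)=1/13: -0.0769 × log₂(0.0769) = 0.2846
  p(1,0)=1/13: -0.0769 × log₂(0.0769) = 0.2846
  p(1,1)=6/13: -0.4615 × log₂(0.4615) = 0.5148
H(X,Y) = 1.6143 bits


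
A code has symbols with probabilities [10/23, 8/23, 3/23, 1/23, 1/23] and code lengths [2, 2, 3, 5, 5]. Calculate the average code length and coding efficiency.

Average length L = Σ p_i × l_i = 2.3913 bits
Entropy H = 1.8290 bits
Efficiency η = H/L × 100% = 76.49%


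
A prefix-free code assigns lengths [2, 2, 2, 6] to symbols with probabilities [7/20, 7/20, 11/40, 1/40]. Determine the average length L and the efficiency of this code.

Average length L = Σ p_i × l_i = 2.1000 bits
Entropy H = 1.7054 bits
Efficiency η = H/L × 100% = 81.21%


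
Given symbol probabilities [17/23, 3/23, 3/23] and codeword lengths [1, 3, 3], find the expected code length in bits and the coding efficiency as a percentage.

Average length L = Σ p_i × l_i = 1.5217 bits
Entropy H = 1.0889 bits
Efficiency η = H/L × 100% = 71.56%


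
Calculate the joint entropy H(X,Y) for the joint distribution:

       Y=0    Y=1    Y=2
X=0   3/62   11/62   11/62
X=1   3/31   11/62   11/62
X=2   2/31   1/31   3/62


H(X,Y) = -Σ p(x,y) log₂ p(x,y)
  p(0,0)=3/62: -0.0484 × log₂(0.0484) = 0.2114
  p(0,1)=11/62: -0.1774 × log₂(0.1774) = 0.4426
  p(0,2)=11/62: -0.1774 × log₂(0.1774) = 0.4426
  p(1,0)=3/31: -0.0968 × log₂(0.0968) = 0.3261
  p(1,1)=11/62: -0.1774 × log₂(0.1774) = 0.4426
  p(1,2)=11/62: -0.1774 × log₂(0.1774) = 0.4426
  p(2,0)=2/31: -0.0645 × log₂(0.0645) = 0.2551
  p(2,1)=1/31: -0.0323 × log₂(0.0323) = 0.1598
  p(2,2)=3/62: -0.0484 × log₂(0.0484) = 0.2114
H(X,Y) = 2.9343 bits


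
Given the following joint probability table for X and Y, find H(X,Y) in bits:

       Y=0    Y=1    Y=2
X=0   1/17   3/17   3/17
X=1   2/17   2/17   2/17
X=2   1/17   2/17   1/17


H(X,Y) = -Σ p(x,y) log₂ p(x,y)
  p(0,0)=1/17: -0.0588 × log₂(0.0588) = 0.2404
  p(0,1)=3/17: -0.1765 × log₂(0.1765) = 0.4416
  p(0,2)=3/17: -0.1765 × log₂(0.1765) = 0.4416
  p(1,0)=2/17: -0.1176 × log₂(0.1176) = 0.3632
  p(1,1)=2/17: -0.1176 × log₂(0.1176) = 0.3632
  p(1,2)=2/17: -0.1176 × log₂(0.1176) = 0.3632
  p(2,0)=1/17: -0.0588 × log₂(0.0588) = 0.2404
  p(2,1)=2/17: -0.1176 × log₂(0.1176) = 0.3632
  p(2,2)=1/17: -0.0588 × log₂(0.0588) = 0.2404
H(X,Y) = 3.0575 bits


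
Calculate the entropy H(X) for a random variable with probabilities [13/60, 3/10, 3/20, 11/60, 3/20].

H(X) = -Σ p(x) log₂ p(x)
  -13/60 × log₂(13/60) = 0.4781
  -3/10 × log₂(3/10) = 0.5211
  -3/20 × log₂(3/20) = 0.4105
  -11/60 × log₂(11/60) = 0.4487
  -3/20 × log₂(3/20) = 0.4105
H(X) = 2.2689 bits


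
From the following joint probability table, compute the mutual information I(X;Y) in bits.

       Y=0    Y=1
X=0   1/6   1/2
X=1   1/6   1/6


H(X) = 0.9183, H(Y) = 0.9183, H(X,Y) = 1.7925
I(X;Y) = H(X) + H(Y) - H(X,Y) = 0.0441 bits


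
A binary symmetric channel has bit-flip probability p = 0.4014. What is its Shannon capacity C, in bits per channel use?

For BSC with error probability p:
C = 1 - H(p) where H(p) is binary entropy
H(0.4014) = -0.4014 × log₂(0.4014) - 0.5986 × log₂(0.5986)
H(p) = 0.9718
C = 1 - 0.9718 = 0.0282 bits/use


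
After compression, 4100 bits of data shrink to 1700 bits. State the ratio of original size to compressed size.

Compression ratio = Original / Compressed
= 4100 / 1700 = 2.41:1


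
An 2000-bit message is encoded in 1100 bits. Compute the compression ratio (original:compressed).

Compression ratio = Original / Compressed
= 2000 / 1100 = 1.82:1


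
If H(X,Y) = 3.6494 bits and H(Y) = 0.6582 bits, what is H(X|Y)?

Chain rule: H(X,Y) = H(X|Y) + H(Y)
H(X|Y) = H(X,Y) - H(Y) = 3.6494 - 0.6582 = 2.9912 bits


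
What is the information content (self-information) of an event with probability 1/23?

Information content I(x) = -log₂(p(x))
I = -log₂(1/23) = -log₂(0.0435)
I = 4.5236 bits


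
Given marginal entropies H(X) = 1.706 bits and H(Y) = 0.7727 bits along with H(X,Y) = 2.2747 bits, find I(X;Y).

I(X;Y) = H(X) + H(Y) - H(X,Y)
I(X;Y) = 1.706 + 0.7727 - 2.2747 = 0.204 bits


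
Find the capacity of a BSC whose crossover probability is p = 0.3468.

For BSC with error probability p:
C = 1 - H(p) where H(p) is binary entropy
H(0.3468) = -0.3468 × log₂(0.3468) - 0.6532 × log₂(0.6532)
H(p) = 0.9312
C = 1 - 0.9312 = 0.0688 bits/use


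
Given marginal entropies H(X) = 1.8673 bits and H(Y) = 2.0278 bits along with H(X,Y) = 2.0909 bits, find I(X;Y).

I(X;Y) = H(X) + H(Y) - H(X,Y)
I(X;Y) = 1.8673 + 2.0278 - 2.0909 = 1.8042 bits


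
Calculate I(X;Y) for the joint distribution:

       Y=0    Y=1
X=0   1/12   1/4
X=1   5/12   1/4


H(X) = 0.9183, H(Y) = 1.0000, H(X,Y) = 1.8250
I(X;Y) = H(X) + H(Y) - H(X,Y) = 0.0933 bits


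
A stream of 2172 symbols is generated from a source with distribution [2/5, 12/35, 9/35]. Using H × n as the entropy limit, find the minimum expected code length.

Entropy H = 1.5621 bits/symbol
Minimum bits = H × n = 1.5621 × 2172
= 3392.85 bits


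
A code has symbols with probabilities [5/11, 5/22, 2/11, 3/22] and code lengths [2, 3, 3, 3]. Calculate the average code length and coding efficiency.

Average length L = Σ p_i × l_i = 2.5455 bits
Entropy H = 1.8420 bits
Efficiency η = H/L × 100% = 72.36%


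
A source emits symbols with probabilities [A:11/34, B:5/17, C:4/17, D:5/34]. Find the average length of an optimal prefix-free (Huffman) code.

Huffman tree construction:
Combine smallest probabilities repeatedly
Resulting codes:
  A: 11 (length 2)
  B: 10 (length 2)
  C: 01 (length 2)
  D: 00 (length 2)
Average length = Σ p(s) × length(s) = 2.0000 bits


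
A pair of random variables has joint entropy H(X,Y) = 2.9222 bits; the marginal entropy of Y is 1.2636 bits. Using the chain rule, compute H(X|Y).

Chain rule: H(X,Y) = H(X|Y) + H(Y)
H(X|Y) = H(X,Y) - H(Y) = 2.9222 - 1.2636 = 1.6586 bits


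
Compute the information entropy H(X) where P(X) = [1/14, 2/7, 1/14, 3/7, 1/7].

H(X) = -Σ p(x) log₂ p(x)
  -1/14 × log₂(1/14) = 0.2720
  -2/7 × log₂(2/7) = 0.5164
  -1/14 × log₂(1/14) = 0.2720
  -3/7 × log₂(3/7) = 0.5239
  -1/7 × log₂(1/7) = 0.4011
H(X) = 1.9852 bits


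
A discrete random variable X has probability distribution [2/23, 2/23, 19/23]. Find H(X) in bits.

H(X) = -Σ p(x) log₂ p(x)
  -2/23 × log₂(2/23) = 0.3064
  -2/23 × log₂(2/23) = 0.3064
  -19/23 × log₂(19/23) = 0.2277
H(X) = 0.8405 bits


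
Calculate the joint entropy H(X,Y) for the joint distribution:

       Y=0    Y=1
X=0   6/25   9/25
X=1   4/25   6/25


H(X,Y) = -Σ p(x,y) log₂ p(x,y)
  p(0,0)=6/25: -0.2400 × log₂(0.2400) = 0.4941
  p(0,1)=9/25: -0.3600 × log₂(0.3600) = 0.5306
  p(1,0)=4/25: -0.1600 × log₂(0.1600) = 0.4230
  p(1,1)=6/25: -0.2400 × log₂(0.2400) = 0.4941
H(X,Y) = 1.9419 bits


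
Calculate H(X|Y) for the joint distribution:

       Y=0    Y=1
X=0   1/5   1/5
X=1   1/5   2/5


H(X|Y) = Σ_y p(y) H(X|Y=y)
  p(Y=0) = 2/5, H(X|Y=0) = 1.0000
  p(Y=1) = 3/5, H(X|Y=1) = 0.9183
H(X|Y) = 0.4000×1.0000 + 0.6000×0.9183 = 0.9510 bits


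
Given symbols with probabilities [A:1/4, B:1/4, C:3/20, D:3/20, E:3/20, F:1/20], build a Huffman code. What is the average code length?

Huffman tree construction:
Combine smallest probabilities repeatedly
Resulting codes:
  A: 01 (length 2)
  B: 10 (length 2)
  C: 001 (length 3)
  D: 110 (length 3)
  E: 111 (length 3)
  F: 000 (length 3)
Average length = Σ p(s) × length(s) = 2.5000 bits


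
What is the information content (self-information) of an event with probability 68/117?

Information content I(x) = -log₂(p(x))
I = -log₂(68/117) = -log₂(0.5812)
I = 0.7829 bits


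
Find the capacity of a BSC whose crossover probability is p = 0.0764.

For BSC with error probability p:
C = 1 - H(p) where H(p) is binary entropy
H(0.0764) = -0.0764 × log₂(0.0764) - 0.9236 × log₂(0.9236)
H(p) = 0.3894
C = 1 - 0.3894 = 0.6106 bits/use


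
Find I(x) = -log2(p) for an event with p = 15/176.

Information content I(x) = -log₂(p(x))
I = -log₂(15/176) = -log₂(0.0852)
I = 3.5525 bits


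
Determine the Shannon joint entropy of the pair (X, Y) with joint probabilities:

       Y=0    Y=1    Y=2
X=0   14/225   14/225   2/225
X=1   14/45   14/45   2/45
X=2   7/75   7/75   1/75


H(X,Y) = -Σ p(x,y) log₂ p(x,y)
  p(0,0)=14/225: -0.0622 × log₂(0.0622) = 0.2493
  p(0,1)=14/225: -0.0622 × log₂(0.0622) = 0.2493
  p(0,2)=2/225: -0.0089 × log₂(0.0089) = 0.0606
  p(1,0)=14/45: -0.3111 × log₂(0.3111) = 0.5241
  p(1,1)=14/45: -0.3111 × log₂(0.3111) = 0.5241
  p(1,2)=2/45: -0.0444 × log₂(0.0444) = 0.1996
  p(2,0)=7/75: -0.0933 × log₂(0.0933) = 0.3193
  p(2,1)=7/75: -0.0933 × log₂(0.0933) = 0.3193
  p(2,2)=1/75: -0.0133 × log₂(0.0133) = 0.0831
H(X,Y) = 2.5286 bits


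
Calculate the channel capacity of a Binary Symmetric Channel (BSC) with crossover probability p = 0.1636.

For BSC with error probability p:
C = 1 - H(p) where H(p) is binary entropy
H(0.1636) = -0.1636 × log₂(0.1636) - 0.8364 × log₂(0.8364)
H(p) = 0.6429
C = 1 - 0.6429 = 0.3571 bits/use


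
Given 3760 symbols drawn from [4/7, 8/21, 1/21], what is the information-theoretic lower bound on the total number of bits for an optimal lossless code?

Entropy H = 1.2009 bits/symbol
Minimum bits = H × n = 1.2009 × 3760
= 4515.42 bits


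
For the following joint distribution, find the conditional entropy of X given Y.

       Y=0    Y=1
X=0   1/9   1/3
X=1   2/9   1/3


H(X|Y) = Σ_y p(y) H(X|Y=y)
  p(Y=0) = 1/3, H(X|Y=0) = 0.9183
  p(Y=1) = 2/3, H(X|Y=1) = 1.0000
H(X|Y) = 0.3333×0.9183 + 0.6667×1.0000 = 0.9728 bits


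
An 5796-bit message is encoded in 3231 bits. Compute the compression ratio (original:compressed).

Compression ratio = Original / Compressed
= 5796 / 3231 = 1.79:1


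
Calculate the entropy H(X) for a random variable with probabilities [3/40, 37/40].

H(X) = -Σ p(x) log₂ p(x)
  -3/40 × log₂(3/40) = 0.2803
  -37/40 × log₂(37/40) = 0.1040
H(X) = 0.3843 bits


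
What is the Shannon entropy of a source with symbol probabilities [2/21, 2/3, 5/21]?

H(X) = -Σ p(x) log₂ p(x)
  -2/21 × log₂(2/21) = 0.3231
  -2/3 × log₂(2/3) = 0.3900
  -5/21 × log₂(5/21) = 0.4929
H(X) = 1.2060 bits


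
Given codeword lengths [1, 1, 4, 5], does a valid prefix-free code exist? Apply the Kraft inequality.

Kraft inequality: Σ 2^(-l_i) ≤ 1 for prefix-free code
Calculating: 2^(-1) + 2^(-1) + 2^(-4) + 2^(-5)
= 0.5 + 0.5 + 0.0625 + 0.03125
= 1.0938
Since 1.0938 > 1, prefix-free code does not exist


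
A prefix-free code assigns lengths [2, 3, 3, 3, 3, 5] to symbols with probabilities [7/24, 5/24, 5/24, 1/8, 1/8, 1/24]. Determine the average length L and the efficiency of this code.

Average length L = Σ p_i × l_i = 2.7917 bits
Entropy H = 2.4024 bits
Efficiency η = H/L × 100% = 86.06%


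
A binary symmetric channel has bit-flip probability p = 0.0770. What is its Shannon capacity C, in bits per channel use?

For BSC with error probability p:
C = 1 - H(p) where H(p) is binary entropy
H(0.0770) = -0.0770 × log₂(0.0770) - 0.9230 × log₂(0.9230)
H(p) = 0.3915
C = 1 - 0.3915 = 0.6085 bits/use


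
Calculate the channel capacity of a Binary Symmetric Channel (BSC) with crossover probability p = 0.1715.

For BSC with error probability p:
C = 1 - H(p) where H(p) is binary entropy
H(0.1715) = -0.1715 × log₂(0.1715) - 0.8285 × log₂(0.8285)
H(p) = 0.6611
C = 1 - 0.6611 = 0.3389 bits/use


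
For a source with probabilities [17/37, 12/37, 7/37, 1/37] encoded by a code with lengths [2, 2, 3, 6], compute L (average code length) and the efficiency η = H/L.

Average length L = Σ p_i × l_i = 2.2973 bits
Entropy H = 1.6376 bits
Efficiency η = H/L × 100% = 71.28%


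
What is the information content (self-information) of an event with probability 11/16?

Information content I(x) = -log₂(p(x))
I = -log₂(11/16) = -log₂(0.6875)
I = 0.5406 bits


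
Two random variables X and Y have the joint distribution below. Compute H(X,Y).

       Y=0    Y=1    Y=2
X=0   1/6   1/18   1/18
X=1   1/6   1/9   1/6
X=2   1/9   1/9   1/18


H(X,Y) = -Σ p(x,y) log₂ p(x,y)
  p(0,0)=1/6: -0.1667 × log₂(0.1667) = 0.4308
  p(0,1)=1/18: -0.0556 × log₂(0.0556) = 0.2317
  p(0,2)=1/18: -0.0556 × log₂(0.0556) = 0.2317
  p(1,0)=1/6: -0.1667 × log₂(0.1667) = 0.4308
  p(1,1)=1/9: -0.1111 × log₂(0.1111) = 0.3522
  p(1,2)=1/6: -0.1667 × log₂(0.1667) = 0.4308
  p(2,0)=1/9: -0.1111 × log₂(0.1111) = 0.3522
  p(2,1)=1/9: -0.1111 × log₂(0.1111) = 0.3522
  p(2,2)=1/18: -0.0556 × log₂(0.0556) = 0.2317
H(X,Y) = 3.0441 bits


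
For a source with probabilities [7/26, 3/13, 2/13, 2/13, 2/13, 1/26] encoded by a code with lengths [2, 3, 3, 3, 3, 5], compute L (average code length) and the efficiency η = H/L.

Average length L = Σ p_i × l_i = 2.8077 bits
Entropy H = 2.4250 bits
Efficiency η = H/L × 100% = 86.37%


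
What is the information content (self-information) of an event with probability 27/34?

Information content I(x) = -log₂(p(x))
I = -log₂(27/34) = -log₂(0.7941)
I = 0.3326 bits


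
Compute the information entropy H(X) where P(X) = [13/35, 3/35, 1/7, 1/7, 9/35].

H(X) = -Σ p(x) log₂ p(x)
  -13/35 × log₂(13/35) = 0.5307
  -3/35 × log₂(3/35) = 0.3038
  -1/7 × log₂(1/7) = 0.4011
  -1/7 × log₂(1/7) = 0.4011
  -9/35 × log₂(9/35) = 0.5038
H(X) = 2.1404 bits


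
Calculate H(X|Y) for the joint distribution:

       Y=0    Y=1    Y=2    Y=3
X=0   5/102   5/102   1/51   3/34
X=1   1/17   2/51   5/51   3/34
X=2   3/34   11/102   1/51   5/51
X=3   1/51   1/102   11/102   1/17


H(X|Y) = Σ_y p(y) H(X|Y=y)
  p(Y=0) = 11/51, H(X|Y=0) = 1.8390
  p(Y=1) = 7/34, H(X|Y=1) = 1.6464
  p(Y=2) = 25/102, H(X|Y=2) = 1.6329
  p(Y=3) = 1/3, H(X|Y=3) = 1.9761
H(X|Y) = 0.2157×1.8390 + 0.2059×1.6464 + 0.2451×1.6329 + 0.3333×1.9761 = 1.7945 bits


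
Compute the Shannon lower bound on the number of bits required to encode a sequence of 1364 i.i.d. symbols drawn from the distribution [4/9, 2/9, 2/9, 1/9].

Entropy H = 1.8366 bits/symbol
Minimum bits = H × n = 1.8366 × 1364
= 2505.11 bits


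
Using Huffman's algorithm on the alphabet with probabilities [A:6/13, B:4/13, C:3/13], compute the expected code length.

Huffman tree construction:
Combine smallest probabilities repeatedly
Resulting codes:
  A: 0 (length 1)
  B: 11 (length 2)
  C: 10 (length 2)
Average length = Σ p(s) × length(s) = 1.5385 bits


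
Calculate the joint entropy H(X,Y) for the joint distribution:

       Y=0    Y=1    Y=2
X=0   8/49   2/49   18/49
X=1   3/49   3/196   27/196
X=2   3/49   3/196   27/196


H(X,Y) = -Σ p(x,y) log₂ p(x,y)
  p(0,0)=8/49: -0.1633 × log₂(0.1633) = 0.4269
  p(0,1)=2/49: -0.0408 × log₂(0.0408) = 0.1884
  p(0,2)=18/49: -0.3673 × log₂(0.3673) = 0.5307
  p(1,0)=3/49: -0.0612 × log₂(0.0612) = 0.2467
  p(1,1)=3/196: -0.0153 × log₂(0.0153) = 0.0923
  p(1,2)=27/196: -0.1378 × log₂(0.1378) = 0.3940
  p(2,0)=3/49: -0.0612 × log₂(0.0612) = 0.2467
  p(2,1)=3/196: -0.0153 × log₂(0.0153) = 0.0923
  p(2,2)=27/196: -0.1378 × log₂(0.1378) = 0.3940
H(X,Y) = 2.6119 bits


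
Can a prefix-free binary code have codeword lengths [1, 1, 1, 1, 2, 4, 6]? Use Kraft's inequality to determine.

Kraft inequality: Σ 2^(-l_i) ≤ 1 for prefix-free code
Calculating: 2^(-1) + 2^(-1) + 2^(-1) + 2^(-1) + 2^(-2) + 2^(-4) + 2^(-6)
= 0.5 + 0.5 + 0.5 + 0.5 + 0.25 + 0.0625 + 0.015625
= 2.3281
Since 2.3281 > 1, prefix-free code does not exist


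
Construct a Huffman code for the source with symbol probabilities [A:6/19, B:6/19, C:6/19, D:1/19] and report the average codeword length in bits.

Huffman tree construction:
Combine smallest probabilities repeatedly
Resulting codes:
  A: 01 (length 2)
  B: 10 (length 2)
  C: 11 (length 2)
  D: 00 (length 2)
Average length = Σ p(s) × length(s) = 2.0000 bits


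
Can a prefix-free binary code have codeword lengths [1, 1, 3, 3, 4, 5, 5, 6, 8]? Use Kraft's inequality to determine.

Kraft inequality: Σ 2^(-l_i) ≤ 1 for prefix-free code
Calculating: 2^(-1) + 2^(-1) + 2^(-3) + 2^(-3) + 2^(-4) + 2^(-5) + 2^(-5) + 2^(-6) + 2^(-8)
= 0.5 + 0.5 + 0.125 + 0.125 + 0.0625 + 0.03125 + 0.03125 + 0.015625 + 0.00390625
= 1.3945
Since 1.3945 > 1, prefix-free code does not exist


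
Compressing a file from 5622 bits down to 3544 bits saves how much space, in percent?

Space savings = (1 - Compressed/Original) × 100%
= (1 - 3544/5622) × 100%
= 36.96%


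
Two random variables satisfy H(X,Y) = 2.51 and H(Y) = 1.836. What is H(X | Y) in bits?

Chain rule: H(X,Y) = H(X|Y) + H(Y)
H(X|Y) = H(X,Y) - H(Y) = 2.51 - 1.836 = 0.674 bits


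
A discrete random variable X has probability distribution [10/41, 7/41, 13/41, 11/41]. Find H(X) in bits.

H(X) = -Σ p(x) log₂ p(x)
  -10/41 × log₂(10/41) = 0.4965
  -7/41 × log₂(7/41) = 0.4354
  -13/41 × log₂(13/41) = 0.5254
  -11/41 × log₂(11/41) = 0.5093
H(X) = 1.9666 bits


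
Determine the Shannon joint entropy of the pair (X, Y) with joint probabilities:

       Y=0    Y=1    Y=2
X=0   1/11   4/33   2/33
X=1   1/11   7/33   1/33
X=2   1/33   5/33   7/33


H(X,Y) = -Σ p(x,y) log₂ p(x,y)
  p(0,0)=1/11: -0.0909 × log₂(0.0909) = 0.3145
  p(0,1)=4/33: -0.1212 × log₂(0.1212) = 0.3690
  p(0,2)=2/33: -0.0606 × log₂(0.0606) = 0.2451
  p(1,0)=1/11: -0.0909 × log₂(0.0909) = 0.3145
  p(1,1)=7/33: -0.2121 × log₂(0.2121) = 0.4745
  p(1,2)=1/33: -0.0303 × log₂(0.0303) = 0.1529
  p(2,0)=1/33: -0.0303 × log₂(0.0303) = 0.1529
  p(2,1)=5/33: -0.1515 × log₂(0.1515) = 0.4125
  p(2,2)=7/33: -0.2121 × log₂(0.2121) = 0.4745
H(X,Y) = 2.9104 bits


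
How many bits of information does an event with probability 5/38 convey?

Information content I(x) = -log₂(p(x))
I = -log₂(5/38) = -log₂(0.1316)
I = 2.9260 bits


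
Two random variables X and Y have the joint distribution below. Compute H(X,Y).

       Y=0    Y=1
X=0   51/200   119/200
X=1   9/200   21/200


H(X,Y) = -Σ p(x,y) log₂ p(x,y)
  p(0,0)=51/200: -0.2550 × log₂(0.2550) = 0.5027
  p(0,1)=119/200: -0.5950 × log₂(0.5950) = 0.4457
  p(1,0)=9/200: -0.0450 × log₂(0.0450) = 0.2013
  p(1,1)=21/200: -0.1050 × log₂(0.1050) = 0.3414
H(X,Y) = 1.4911 bits


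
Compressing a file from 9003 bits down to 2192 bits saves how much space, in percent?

Space savings = (1 - Compressed/Original) × 100%
= (1 - 2192/9003) × 100%
= 75.65%


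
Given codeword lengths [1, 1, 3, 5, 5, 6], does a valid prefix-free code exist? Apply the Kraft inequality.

Kraft inequality: Σ 2^(-l_i) ≤ 1 for prefix-free code
Calculating: 2^(-1) + 2^(-1) + 2^(-3) + 2^(-5) + 2^(-5) + 2^(-6)
= 0.5 + 0.5 + 0.125 + 0.03125 + 0.03125 + 0.015625
= 1.2031
Since 1.2031 > 1, prefix-free code does not exist


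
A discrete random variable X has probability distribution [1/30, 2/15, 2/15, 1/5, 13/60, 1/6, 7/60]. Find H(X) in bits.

H(X) = -Σ p(x) log₂ p(x)
  -1/30 × log₂(1/30) = 0.1636
  -2/15 × log₂(2/15) = 0.3876
  -2/15 × log₂(2/15) = 0.3876
  -1/5 × log₂(1/5) = 0.4644
  -13/60 × log₂(13/60) = 0.4781
  -1/6 × log₂(1/6) = 0.4308
  -7/60 × log₂(7/60) = 0.3616
H(X) = 2.6736 bits


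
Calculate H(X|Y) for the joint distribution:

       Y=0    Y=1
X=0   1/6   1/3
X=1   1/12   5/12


H(X|Y) = Σ_y p(y) H(X|Y=y)
  p(Y=0) = 1/4, H(X|Y=0) = 0.9183
  p(Y=1) = 3/4, H(X|Y=1) = 0.9911
H(X|Y) = 0.2500×0.9183 + 0.7500×0.9911 = 0.9729 bits


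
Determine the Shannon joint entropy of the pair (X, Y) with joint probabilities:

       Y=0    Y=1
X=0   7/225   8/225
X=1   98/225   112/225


H(X,Y) = -Σ p(x,y) log₂ p(x,y)
  p(0,0)=7/225: -0.0311 × log₂(0.0311) = 0.1558
  p(0,1)=8/225: -0.0356 × log₂(0.0356) = 0.1712
  p(1,0)=98/225: -0.4356 × log₂(0.4356) = 0.5223
  p(1,1)=112/225: -0.4978 × log₂(0.4978) = 0.5010
H(X,Y) = 1.3502 bits


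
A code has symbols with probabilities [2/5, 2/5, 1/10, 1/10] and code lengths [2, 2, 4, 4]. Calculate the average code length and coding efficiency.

Average length L = Σ p_i × l_i = 2.4000 bits
Entropy H = 1.7219 bits
Efficiency η = H/L × 100% = 71.75%


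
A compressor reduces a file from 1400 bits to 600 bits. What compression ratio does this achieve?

Compression ratio = Original / Compressed
= 1400 / 600 = 2.33:1


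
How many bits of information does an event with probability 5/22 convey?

Information content I(x) = -log₂(p(x))
I = -log₂(5/22) = -log₂(0.2273)
I = 2.1375 bits


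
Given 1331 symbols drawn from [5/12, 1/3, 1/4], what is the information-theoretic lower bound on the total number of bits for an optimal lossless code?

Entropy H = 1.5546 bits/symbol
Minimum bits = H × n = 1.5546 × 1331
= 2069.15 bits


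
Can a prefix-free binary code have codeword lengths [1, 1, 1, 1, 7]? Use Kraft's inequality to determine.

Kraft inequality: Σ 2^(-l_i) ≤ 1 for prefix-free code
Calculating: 2^(-1) + 2^(-1) + 2^(-1) + 2^(-1) + 2^(-7)
= 0.5 + 0.5 + 0.5 + 0.5 + 0.0078125
= 2.0078
Since 2.0078 > 1, prefix-free code does not exist


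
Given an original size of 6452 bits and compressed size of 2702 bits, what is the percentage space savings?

Space savings = (1 - Compressed/Original) × 100%
= (1 - 2702/6452) × 100%
= 58.12%


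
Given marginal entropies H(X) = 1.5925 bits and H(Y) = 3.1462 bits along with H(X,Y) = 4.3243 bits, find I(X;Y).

I(X;Y) = H(X) + H(Y) - H(X,Y)
I(X;Y) = 1.5925 + 3.1462 - 4.3243 = 0.4144 bits


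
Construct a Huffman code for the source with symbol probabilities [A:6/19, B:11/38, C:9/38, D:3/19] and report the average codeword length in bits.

Huffman tree construction:
Combine smallest probabilities repeatedly
Resulting codes:
  A: 11 (length 2)
  B: 10 (length 2)
  C: 01 (length 2)
  D: 00 (length 2)
Average length = Σ p(s) × length(s) = 2.0000 bits


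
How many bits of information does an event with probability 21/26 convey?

Information content I(x) = -log₂(p(x))
I = -log₂(21/26) = -log₂(0.8077)
I = 0.3081 bits


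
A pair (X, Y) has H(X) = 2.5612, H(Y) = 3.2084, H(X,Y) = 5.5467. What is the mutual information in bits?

I(X;Y) = H(X) + H(Y) - H(X,Y)
I(X;Y) = 2.5612 + 3.2084 - 5.5467 = 0.2229 bits


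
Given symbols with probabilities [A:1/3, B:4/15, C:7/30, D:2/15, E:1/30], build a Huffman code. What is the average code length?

Huffman tree construction:
Combine smallest probabilities repeatedly
Resulting codes:
  A: 11 (length 2)
  B: 10 (length 2)
  C: 01 (length 2)
  D: 001 (length 3)
  E: 000 (length 3)
Average length = Σ p(s) × length(s) = 2.1667 bits


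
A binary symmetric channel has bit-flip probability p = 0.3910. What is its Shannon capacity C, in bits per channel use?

For BSC with error probability p:
C = 1 - H(p) where H(p) is binary entropy
H(0.3910) = -0.3910 × log₂(0.3910) - 0.6090 × log₂(0.6090)
H(p) = 0.9654
C = 1 - 0.9654 = 0.0346 bits/use


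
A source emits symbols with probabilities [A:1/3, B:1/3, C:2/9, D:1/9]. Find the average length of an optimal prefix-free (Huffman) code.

Huffman tree construction:
Combine smallest probabilities repeatedly
Resulting codes:
  A: 10 (length 2)
  B: 11 (length 2)
  C: 01 (length 2)
  D: 00 (length 2)
Average length = Σ p(s) × length(s) = 2.0000 bits


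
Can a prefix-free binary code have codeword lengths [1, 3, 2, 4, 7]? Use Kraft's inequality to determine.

Kraft inequality: Σ 2^(-l_i) ≤ 1 for prefix-free code
Calculating: 2^(-1) + 2^(-3) + 2^(-2) + 2^(-4) + 2^(-7)
= 0.5 + 0.125 + 0.25 + 0.0625 + 0.0078125
= 0.9453
Since 0.9453 ≤ 1, prefix-free code exists


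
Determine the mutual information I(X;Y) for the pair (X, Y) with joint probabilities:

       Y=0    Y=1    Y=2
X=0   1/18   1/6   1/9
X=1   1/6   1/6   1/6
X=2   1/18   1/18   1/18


H(X) = 1.4591, H(Y) = 1.5715, H(X,Y) = 3.0022
I(X;Y) = H(X) + H(Y) - H(X,Y) = 0.0285 bits


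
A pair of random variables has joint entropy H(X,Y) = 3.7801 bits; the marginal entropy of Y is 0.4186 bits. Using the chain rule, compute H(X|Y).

Chain rule: H(X,Y) = H(X|Y) + H(Y)
H(X|Y) = H(X,Y) - H(Y) = 3.7801 - 0.4186 = 3.3615 bits


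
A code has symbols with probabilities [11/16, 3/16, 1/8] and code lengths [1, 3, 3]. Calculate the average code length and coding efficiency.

Average length L = Σ p_i × l_i = 1.6250 bits
Entropy H = 1.1995 bits
Efficiency η = H/L × 100% = 73.81%


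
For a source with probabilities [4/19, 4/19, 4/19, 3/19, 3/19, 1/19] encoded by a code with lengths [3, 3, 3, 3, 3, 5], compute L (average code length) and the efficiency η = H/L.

Average length L = Σ p_i × l_i = 3.1053 bits
Entropy H = 2.4843 bits
Efficiency η = H/L × 100% = 80.00%


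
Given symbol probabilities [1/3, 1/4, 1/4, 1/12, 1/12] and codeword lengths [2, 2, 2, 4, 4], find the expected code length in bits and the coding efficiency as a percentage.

Average length L = Σ p_i × l_i = 2.3333 bits
Entropy H = 2.1258 bits
Efficiency η = H/L × 100% = 91.11%


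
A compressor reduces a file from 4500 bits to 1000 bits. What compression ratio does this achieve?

Compression ratio = Original / Compressed
= 4500 / 1000 = 4.50:1


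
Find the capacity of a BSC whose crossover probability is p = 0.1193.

For BSC with error probability p:
C = 1 - H(p) where H(p) is binary entropy
H(0.1193) = -0.1193 × log₂(0.1193) - 0.8807 × log₂(0.8807)
H(p) = 0.5273
C = 1 - 0.5273 = 0.4727 bits/use


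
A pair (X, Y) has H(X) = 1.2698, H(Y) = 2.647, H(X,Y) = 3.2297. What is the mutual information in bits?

I(X;Y) = H(X) + H(Y) - H(X,Y)
I(X;Y) = 1.2698 + 2.647 - 3.2297 = 0.6871 bits


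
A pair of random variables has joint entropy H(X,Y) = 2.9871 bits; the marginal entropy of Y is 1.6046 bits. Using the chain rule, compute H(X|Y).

Chain rule: H(X,Y) = H(X|Y) + H(Y)
H(X|Y) = H(X,Y) - H(Y) = 2.9871 - 1.6046 = 1.3825 bits


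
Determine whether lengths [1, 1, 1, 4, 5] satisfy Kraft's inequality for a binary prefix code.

Kraft inequality: Σ 2^(-l_i) ≤ 1 for prefix-free code
Calculating: 2^(-1) + 2^(-1) + 2^(-1) + 2^(-4) + 2^(-5)
= 0.5 + 0.5 + 0.5 + 0.0625 + 0.03125
= 1.5938
Since 1.5938 > 1, prefix-free code does not exist


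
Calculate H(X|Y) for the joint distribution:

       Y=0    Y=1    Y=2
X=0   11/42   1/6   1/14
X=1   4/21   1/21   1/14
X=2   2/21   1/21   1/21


H(X|Y) = Σ_y p(y) H(X|Y=y)
  p(Y=0) = 23/42, H(X|Y=0) = 1.4777
  p(Y=1) = 11/42, H(X|Y=1) = 1.3093
  p(Y=2) = 4/21, H(X|Y=2) = 1.5613
H(X|Y) = 0.5476×1.4777 + 0.2619×1.3093 + 0.1905×1.5613 = 1.4495 bits


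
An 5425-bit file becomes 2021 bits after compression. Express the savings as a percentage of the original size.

Space savings = (1 - Compressed/Original) × 100%
= (1 - 2021/5425) × 100%
= 62.75%


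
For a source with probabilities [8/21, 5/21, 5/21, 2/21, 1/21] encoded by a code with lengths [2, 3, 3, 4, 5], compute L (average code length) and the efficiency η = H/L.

Average length L = Σ p_i × l_i = 2.8095 bits
Entropy H = 2.0485 bits
Efficiency η = H/L × 100% = 72.91%


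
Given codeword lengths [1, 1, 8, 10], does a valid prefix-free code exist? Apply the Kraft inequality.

Kraft inequality: Σ 2^(-l_i) ≤ 1 for prefix-free code
Calculating: 2^(-1) + 2^(-1) + 2^(-8) + 2^(-10)
= 0.5 + 0.5 + 0.00390625 + 0.0009765625
= 1.0049
Since 1.0049 > 1, prefix-free code does not exist


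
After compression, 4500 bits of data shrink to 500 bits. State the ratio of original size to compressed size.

Compression ratio = Original / Compressed
= 4500 / 500 = 9.00:1


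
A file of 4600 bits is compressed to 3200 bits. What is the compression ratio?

Compression ratio = Original / Compressed
= 4600 / 3200 = 1.44:1


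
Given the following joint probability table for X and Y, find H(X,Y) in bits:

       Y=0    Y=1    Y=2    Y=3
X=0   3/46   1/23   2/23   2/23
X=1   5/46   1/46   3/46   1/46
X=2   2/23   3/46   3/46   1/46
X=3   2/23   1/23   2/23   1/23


H(X,Y) = -Σ p(x,y) log₂ p(x,y)
  p(0,0)=3/46: -0.0652 × log₂(0.0652) = 0.2569
  p(0,1)=1/23: -0.0435 × log₂(0.0435) = 0.1967
  p(0,2)=2/23: -0.0870 × log₂(0.0870) = 0.3064
  p(0,3)=2/23: -0.0870 × log₂(0.0870) = 0.3064
  p(1,0)=5/46: -0.1087 × log₂(0.1087) = 0.3480
  p(1,1)=1/46: -0.0217 × log₂(0.0217) = 0.1201
  p(1,2)=3/46: -0.0652 × log₂(0.0652) = 0.2569
  p(1,3)=1/46: -0.0217 × log₂(0.0217) = 0.1201
  p(2,0)=2/23: -0.0870 × log₂(0.0870) = 0.3064
  p(2,1)=3/46: -0.0652 × log₂(0.0652) = 0.2569
  p(2,2)=3/46: -0.0652 × log₂(0.0652) = 0.2569
  p(2,3)=1/46: -0.0217 × log₂(0.0217) = 0.1201
  p(3,0)=2/23: -0.0870 × log₂(0.0870) = 0.3064
  p(3,1)=1/23: -0.0435 × log₂(0.0435) = 0.1967
  p(3,2)=2/23: -0.0870 × log₂(0.0870) = 0.3064
  p(3,3)=1/23: -0.0435 × log₂(0.0435) = 0.1967
H(X,Y) = 3.8577 bits


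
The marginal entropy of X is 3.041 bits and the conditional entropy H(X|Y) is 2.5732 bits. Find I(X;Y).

I(X;Y) = H(X) - H(X|Y)
I(X;Y) = 3.041 - 2.5732 = 0.4678 bits


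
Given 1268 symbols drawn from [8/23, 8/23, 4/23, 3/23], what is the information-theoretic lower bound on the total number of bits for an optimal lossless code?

Entropy H = 1.8820 bits/symbol
Minimum bits = H × n = 1.8820 × 1268
= 2386.43 bits


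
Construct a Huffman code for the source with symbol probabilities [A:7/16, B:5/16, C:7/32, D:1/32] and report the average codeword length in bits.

Huffman tree construction:
Combine smallest probabilities repeatedly
Resulting codes:
  A: 0 (length 1)
  B: 11 (length 2)
  C: 101 (length 3)
  D: 100 (length 3)
Average length = Σ p(s) × length(s) = 1.8125 bits


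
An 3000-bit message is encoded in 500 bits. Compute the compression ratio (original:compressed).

Compression ratio = Original / Compressed
= 3000 / 500 = 6.00:1


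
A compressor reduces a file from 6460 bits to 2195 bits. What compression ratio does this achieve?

Compression ratio = Original / Compressed
= 6460 / 2195 = 2.94:1


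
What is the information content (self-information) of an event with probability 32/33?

Information content I(x) = -log₂(p(x))
I = -log₂(32/33) = -log₂(0.9697)
I = 0.0444 bits


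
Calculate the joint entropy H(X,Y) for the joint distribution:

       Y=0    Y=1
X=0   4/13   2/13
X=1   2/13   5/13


H(X,Y) = -Σ p(x,y) log₂ p(x,y)
  p(0,0)=4/13: -0.3077 × log₂(0.3077) = 0.5232
  p(0,1)=2/13: -0.1538 × log₂(0.1538) = 0.4155
  p(1,0)=2/13: -0.1538 × log₂(0.1538) = 0.4155
  p(1,1)=5/13: -0.3846 × log₂(0.3846) = 0.5302
H(X,Y) = 1.8843 bits


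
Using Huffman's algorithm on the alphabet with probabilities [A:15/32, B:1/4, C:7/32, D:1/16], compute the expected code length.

Huffman tree construction:
Combine smallest probabilities repeatedly
Resulting codes:
  A: 0 (length 1)
  B: 10 (length 2)
  C: 111 (length 3)
  D: 110 (length 3)
Average length = Σ p(s) × length(s) = 1.8125 bits


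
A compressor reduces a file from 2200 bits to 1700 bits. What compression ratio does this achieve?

Compression ratio = Original / Compressed
= 2200 / 1700 = 1.29:1


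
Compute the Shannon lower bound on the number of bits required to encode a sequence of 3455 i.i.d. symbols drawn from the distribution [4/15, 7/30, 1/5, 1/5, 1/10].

Entropy H = 2.2594 bits/symbol
Minimum bits = H × n = 2.2594 × 3455
= 7806.09 bits


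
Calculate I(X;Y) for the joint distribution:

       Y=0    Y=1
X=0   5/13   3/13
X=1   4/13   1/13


H(X) = 0.9612, H(Y) = 0.8905, H(X,Y) = 1.8262
I(X;Y) = H(X) + H(Y) - H(X,Y) = 0.0255 bits


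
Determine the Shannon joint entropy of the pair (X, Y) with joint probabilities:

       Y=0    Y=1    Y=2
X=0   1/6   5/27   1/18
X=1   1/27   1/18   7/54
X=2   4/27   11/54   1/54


H(X,Y) = -Σ p(x,y) log₂ p(x,y)
  p(0,0)=1/6: -0.1667 × log₂(0.1667) = 0.4308
  p(0,1)=5/27: -0.1852 × log₂(0.1852) = 0.4505
  p(0,2)=1/18: -0.0556 × log₂(0.0556) = 0.2317
  p(1,0)=1/27: -0.0370 × log₂(0.0370) = 0.1761
  p(1,1)=1/18: -0.0556 × log₂(0.0556) = 0.2317
  p(1,2)=7/54: -0.1296 × log₂(0.1296) = 0.3821
  p(2,0)=4/27: -0.1481 × log₂(0.1481) = 0.4081
  p(2,1)=11/54: -0.2037 × log₂(0.2037) = 0.4676
  p(2,2)=1/54: -0.0185 × log₂(0.0185) = 0.1066
H(X,Y) = 2.8852 bits


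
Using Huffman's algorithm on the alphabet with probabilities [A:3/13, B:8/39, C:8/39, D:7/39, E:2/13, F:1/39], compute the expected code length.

Huffman tree construction:
Combine smallest probabilities repeatedly
Resulting codes:
  A: 10 (length 2)
  B: 00 (length 2)
  C: 01 (length 2)
  D: 110 (length 3)
  E: 1111 (length 4)
  F: 1110 (length 4)
Average length = Σ p(s) × length(s) = 2.5385 bits


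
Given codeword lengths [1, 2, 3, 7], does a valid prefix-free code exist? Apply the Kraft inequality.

Kraft inequality: Σ 2^(-l_i) ≤ 1 for prefix-free code
Calculating: 2^(-1) + 2^(-2) + 2^(-3) + 2^(-7)
= 0.5 + 0.25 + 0.125 + 0.0078125
= 0.8828
Since 0.8828 ≤ 1, prefix-free code exists


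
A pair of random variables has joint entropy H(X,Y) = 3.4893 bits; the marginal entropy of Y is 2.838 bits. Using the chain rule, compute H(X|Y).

Chain rule: H(X,Y) = H(X|Y) + H(Y)
H(X|Y) = H(X,Y) - H(Y) = 3.4893 - 2.838 = 0.6513 bits


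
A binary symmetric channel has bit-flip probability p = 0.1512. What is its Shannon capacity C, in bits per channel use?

For BSC with error probability p:
C = 1 - H(p) where H(p) is binary entropy
H(0.1512) = -0.1512 × log₂(0.1512) - 0.8488 × log₂(0.8488)
H(p) = 0.6128
C = 1 - 0.6128 = 0.3872 bits/use


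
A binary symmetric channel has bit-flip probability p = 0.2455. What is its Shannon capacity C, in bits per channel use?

For BSC with error probability p:
C = 1 - H(p) where H(p) is binary entropy
H(0.2455) = -0.2455 × log₂(0.2455) - 0.7545 × log₂(0.7545)
H(p) = 0.8041
C = 1 - 0.8041 = 0.1959 bits/use


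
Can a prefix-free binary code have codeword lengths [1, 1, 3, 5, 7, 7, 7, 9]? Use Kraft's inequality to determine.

Kraft inequality: Σ 2^(-l_i) ≤ 1 for prefix-free code
Calculating: 2^(-1) + 2^(-1) + 2^(-3) + 2^(-5) + 2^(-7) + 2^(-7) + 2^(-7) + 2^(-9)
= 0.5 + 0.5 + 0.125 + 0.03125 + 0.0078125 + 0.0078125 + 0.0078125 + 0.001953125
= 1.1816
Since 1.1816 > 1, prefix-free code does not exist


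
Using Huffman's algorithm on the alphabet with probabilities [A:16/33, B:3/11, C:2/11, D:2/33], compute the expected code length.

Huffman tree construction:
Combine smallest probabilities repeatedly
Resulting codes:
  A: 0 (length 1)
  B: 11 (length 2)
  C: 101 (length 3)
  D: 100 (length 3)
Average length = Σ p(s) × length(s) = 1.7576 bits


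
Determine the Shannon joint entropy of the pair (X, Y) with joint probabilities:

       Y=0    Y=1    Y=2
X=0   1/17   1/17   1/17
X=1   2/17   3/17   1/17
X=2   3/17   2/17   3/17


H(X,Y) = -Σ p(x,y) log₂ p(x,y)
  p(0,0)=1/17: -0.0588 × log₂(0.0588) = 0.2404
  p(0,1)=1/17: -0.0588 × log₂(0.0588) = 0.2404
  p(0,2)=1/17: -0.0588 × log₂(0.0588) = 0.2404
  p(1,0)=2/17: -0.1176 × log₂(0.1176) = 0.3632
  p(1,1)=3/17: -0.1765 × log₂(0.1765) = 0.4416
  p(1,2)=1/17: -0.0588 × log₂(0.0588) = 0.2404
  p(2,0)=3/17: -0.1765 × log₂(0.1765) = 0.4416
  p(2,1)=2/17: -0.1176 × log₂(0.1176) = 0.3632
  p(2,2)=3/17: -0.1765 × log₂(0.1765) = 0.4416
H(X,Y) = 3.0131 bits


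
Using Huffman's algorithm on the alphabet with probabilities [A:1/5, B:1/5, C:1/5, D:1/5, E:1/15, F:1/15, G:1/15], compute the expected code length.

Huffman tree construction:
Combine smallest probabilities repeatedly
Resulting codes:
  A: 110 (length 3)
  B: 111 (length 3)
  C: 00 (length 2)
  D: 01 (length 2)
  E: 1010 (length 4)
  F: 1011 (length 4)
  G: 100 (length 3)
Average length = Σ p(s) × length(s) = 2.7333 bits


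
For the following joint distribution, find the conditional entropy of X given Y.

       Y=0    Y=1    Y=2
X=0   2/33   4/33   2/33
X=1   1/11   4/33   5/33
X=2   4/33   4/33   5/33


H(X|Y) = Σ_y p(y) H(X|Y=y)
  p(Y=0) = 3/11, H(X|Y=0) = 1.5305
  p(Y=1) = 4/11, H(X|Y=1) = 1.5850
  p(Y=2) = 4/11, H(X|Y=2) = 1.4834
H(X|Y) = 0.2727×1.5305 + 0.3636×1.5850 + 0.3636×1.4834 = 1.5332 bits


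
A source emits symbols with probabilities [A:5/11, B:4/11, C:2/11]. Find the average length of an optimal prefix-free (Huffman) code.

Huffman tree construction:
Combine smallest probabilities repeatedly
Resulting codes:
  A: 0 (length 1)
  B: 11 (length 2)
  C: 10 (length 2)
Average length = Σ p(s) × length(s) = 1.5455 bits


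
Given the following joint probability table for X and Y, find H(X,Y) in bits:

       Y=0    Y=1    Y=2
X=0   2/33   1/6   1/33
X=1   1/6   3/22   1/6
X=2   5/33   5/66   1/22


H(X,Y) = -Σ p(x,y) log₂ p(x,y)
  p(0,0)=2/33: -0.0606 × log₂(0.0606) = 0.2451
  p(0,1)=1/6: -0.1667 × log₂(0.1667) = 0.4308
  p(0,2)=1/33: -0.0303 × log₂(0.0303) = 0.1529
  p(1,0)=1/6: -0.1667 × log₂(0.1667) = 0.4308
  p(1,1)=3/22: -0.1364 × log₂(0.1364) = 0.3920
  p(1,2)=1/6: -0.1667 × log₂(0.1667) = 0.4308
  p(2,0)=5/33: -0.1515 × log₂(0.1515) = 0.4125
  p(2,1)=5/66: -0.0758 × log₂(0.0758) = 0.2820
  p(2,2)=1/22: -0.0455 × log₂(0.0455) = 0.2027
H(X,Y) = 2.9796 bits


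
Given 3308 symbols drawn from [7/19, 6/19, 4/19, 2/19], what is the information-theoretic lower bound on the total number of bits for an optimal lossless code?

Entropy H = 1.8710 bits/symbol
Minimum bits = H × n = 1.8710 × 3308
= 6189.33 bits


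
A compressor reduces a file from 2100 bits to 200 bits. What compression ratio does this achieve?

Compression ratio = Original / Compressed
= 2100 / 200 = 10.50:1


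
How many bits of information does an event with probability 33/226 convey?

Information content I(x) = -log₂(p(x))
I = -log₂(33/226) = -log₂(0.1460)
I = 2.7758 bits


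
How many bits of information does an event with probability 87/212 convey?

Information content I(x) = -log₂(p(x))
I = -log₂(87/212) = -log₂(0.4104)
I = 1.2850 bits


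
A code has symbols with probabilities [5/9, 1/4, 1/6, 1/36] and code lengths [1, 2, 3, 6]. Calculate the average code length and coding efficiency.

Average length L = Σ p_i × l_i = 1.7222 bits
Entropy H = 1.5455 bits
Efficiency η = H/L × 100% = 89.74%
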